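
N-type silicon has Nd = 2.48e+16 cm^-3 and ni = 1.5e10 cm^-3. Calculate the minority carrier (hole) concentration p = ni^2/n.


Step 1: Since Nd >> ni, n ≈ Nd = 2.48e+16 cm^-3
Step 2: p = ni^2 / n = (1.5e10)^2 / 2.48e+16
Step 3: p = 2.25e20 / 2.48e+16 = 9.07e+03 cm^-3

9.07e+03


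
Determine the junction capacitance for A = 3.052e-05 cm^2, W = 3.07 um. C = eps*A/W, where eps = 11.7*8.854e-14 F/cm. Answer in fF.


Step 1: eps_Si = 11.7 * 8.854e-14 = 1.035918e-12 F/cm
Step 2: W in cm = 3.07 * 1e-4 = 3.07e-04 cm
Step 3: C = 1.035918e-12 * 3.052e-05 / 3.07e-04 = 1.029844e-13 F
Step 4: C = 102.98 fF

102.98


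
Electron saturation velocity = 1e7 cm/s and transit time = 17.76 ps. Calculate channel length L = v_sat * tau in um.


Step 1: tau in seconds = 17.76 ps * 1e-12 = 1.7760e-11 s
Step 2: L = v_sat * tau = 1e7 * 1.7760e-11 = 1.7760e-04 cm
Step 3: L in um = 1.7760e-04 * 1e4 = 1.776 um

1.776


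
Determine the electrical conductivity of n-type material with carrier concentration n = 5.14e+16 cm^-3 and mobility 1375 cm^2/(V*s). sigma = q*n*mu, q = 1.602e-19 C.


Step 1: sigma = q * n * mu
Step 2: sigma = 1.602e-19 * 5.14e+16 * 1375
Step 3: sigma = 1.132e+01 S/cm

1.132e+01


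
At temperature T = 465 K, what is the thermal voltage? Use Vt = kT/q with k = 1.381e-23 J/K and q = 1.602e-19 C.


Step 1: kT = 1.381e-23 * 465 = 6.42165e-21 J
Step 2: Vt = kT/q = 6.42165e-21 / 1.602e-19
Step 3: Vt = 0.04009 V

0.04009


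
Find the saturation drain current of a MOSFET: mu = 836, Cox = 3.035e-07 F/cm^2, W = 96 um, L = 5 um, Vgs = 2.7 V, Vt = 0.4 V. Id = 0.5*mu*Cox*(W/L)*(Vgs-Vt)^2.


Step 1: Overdrive voltage Vov = Vgs - Vt = 2.7 - 0.4 = 2.3 V
Step 2: W/L = 96/5 = 19.2
Step 3: Id = 0.5 * 836 * 3.035e-07 * 19.2 * 2.3^2
Step 4: Id = 1.29e-02 A

1.29e-02


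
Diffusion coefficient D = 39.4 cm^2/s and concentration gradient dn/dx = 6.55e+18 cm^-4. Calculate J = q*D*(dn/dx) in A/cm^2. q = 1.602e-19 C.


Step 1: J = q * D * (dn/dx)
Step 2: J = 1.602e-19 * 39.4 * 6.55e+18
Step 3: J = 4.13e+01 A/cm^2

4.13e+01


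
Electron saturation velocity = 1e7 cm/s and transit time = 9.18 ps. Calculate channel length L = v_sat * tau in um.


Step 1: tau in seconds = 9.18 ps * 1e-12 = 9.1800e-12 s
Step 2: L = v_sat * tau = 1e7 * 9.1800e-12 = 9.1800e-05 cm
Step 3: L in um = 9.1800e-05 * 1e4 = 0.918 um

0.918


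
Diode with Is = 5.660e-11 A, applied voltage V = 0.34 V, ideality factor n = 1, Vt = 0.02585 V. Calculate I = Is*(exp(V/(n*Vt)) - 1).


Step 1: V/(n*Vt) = 0.34/(1*0.02585) = 13.1528
Step 2: exp(13.1528) = 5.1545e+05
Step 3: I = 5.660e-11 * (5.1545e+05 - 1) = 2.92e-05 A

2.92e-05


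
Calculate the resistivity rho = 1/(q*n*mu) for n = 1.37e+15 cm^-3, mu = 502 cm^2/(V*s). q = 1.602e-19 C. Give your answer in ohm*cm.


Step 1: sigma = q * n * mu = 1.602e-19 * 1.37e+15 * 502 = 1.10176e-01 S/cm
Step 2: rho = 1 / sigma = 1 / 1.10176e-01 = 9.076 ohm*cm

9.076


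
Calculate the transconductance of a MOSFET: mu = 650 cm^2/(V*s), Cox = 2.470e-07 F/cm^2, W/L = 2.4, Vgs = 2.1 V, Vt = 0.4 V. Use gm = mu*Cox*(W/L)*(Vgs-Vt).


Step 1: Vov = Vgs - Vt = 2.1 - 0.4 = 1.7 V
Step 2: gm = mu * Cox * (W/L) * Vov
Step 3: gm = 650 * 2.470e-07 * 2.4 * 1.7 = 6.55e-04 S

6.55e-04


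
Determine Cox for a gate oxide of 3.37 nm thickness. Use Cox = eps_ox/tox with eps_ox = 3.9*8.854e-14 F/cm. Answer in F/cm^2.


Step 1: eps_ox = 3.9 * 8.854e-14 = 3.45306e-13 F/cm
Step 2: tox in cm = 3.37 nm * 1e-7 = 3.3700e-07 cm
Step 3: Cox = 3.45306e-13 / 3.3700e-07 = 1.02e-06 F/cm^2

1.02e-06


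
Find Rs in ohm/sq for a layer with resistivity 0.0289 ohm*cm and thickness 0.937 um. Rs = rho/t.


Step 1: Convert thickness to cm: t = 0.937 um = 9.3700e-05 cm
Step 2: Rs = rho / t = 0.0289 / 9.3700e-05
Step 3: Rs = 308.4 ohm/sq

308.4


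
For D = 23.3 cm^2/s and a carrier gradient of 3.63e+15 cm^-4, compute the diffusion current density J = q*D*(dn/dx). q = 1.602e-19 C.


Step 1: J = q * D * (dn/dx)
Step 2: J = 1.602e-19 * 23.3 * 3.63e+15
Step 3: J = 1.35e-02 A/cm^2

1.35e-02


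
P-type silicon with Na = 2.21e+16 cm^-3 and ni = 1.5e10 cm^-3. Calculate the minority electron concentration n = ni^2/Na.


Step 1: Majority hole concentration p ≈ Na = 2.21e+16 cm^-3
Step 2: n = ni^2 / Na = (1.5e10)^2 / 2.21e+16
Step 3: n = 1.02e+04 cm^-3

1.02e+04


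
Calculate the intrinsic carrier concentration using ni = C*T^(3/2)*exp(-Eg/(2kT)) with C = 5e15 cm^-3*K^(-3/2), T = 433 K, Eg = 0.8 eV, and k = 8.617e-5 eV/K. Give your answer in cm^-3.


Step 1: Compute kT = 8.617e-5 * 433 = 0.03731161 eV
Step 2: Exponent = -Eg/(2kT) = -0.8/(2*0.03731161) = -10.72052
Step 3: T^(3/2) = 433^1.5 = 9010.15
Step 4: ni = 5e15 * 9010.15 * exp(-10.72052) = 9.95e+14 cm^-3

9.95e+14


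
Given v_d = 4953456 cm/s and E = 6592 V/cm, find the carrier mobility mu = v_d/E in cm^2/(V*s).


Step 1: mu = v_d / E
Step 2: mu = 4953456 / 6592
Step 3: mu = 751.43 cm^2/(V*s)

751.43


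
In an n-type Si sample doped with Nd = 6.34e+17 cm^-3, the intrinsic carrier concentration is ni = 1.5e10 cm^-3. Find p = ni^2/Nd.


Step 1: Since Nd >> ni, n ≈ Nd = 6.34e+17 cm^-3
Step 2: p = ni^2 / n = (1.5e10)^2 / 6.34e+17
Step 3: p = 2.25e20 / 6.34e+17 = 3.55e+02 cm^-3

3.55e+02


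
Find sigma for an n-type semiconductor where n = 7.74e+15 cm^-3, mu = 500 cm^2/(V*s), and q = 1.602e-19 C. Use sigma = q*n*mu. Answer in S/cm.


Step 1: sigma = q * n * mu
Step 2: sigma = 1.602e-19 * 7.74e+15 * 500
Step 3: sigma = 6.200e-01 S/cm

6.200e-01


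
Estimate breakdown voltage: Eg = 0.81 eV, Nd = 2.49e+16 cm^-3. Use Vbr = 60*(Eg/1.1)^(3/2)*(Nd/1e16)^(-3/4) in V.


Step 1: Eg/1.1 = 0.81/1.1 = 0.736364
Step 2: (Eg/1.1)^1.5 = 0.736364^1.5 = 0.631886
Step 3: (Nd/1e16)^(-0.75) = (2.49)^(-0.75) = 0.504488
Step 4: Vbr = 60 * 0.631886 * 0.504488 = 19.1 V

19.1


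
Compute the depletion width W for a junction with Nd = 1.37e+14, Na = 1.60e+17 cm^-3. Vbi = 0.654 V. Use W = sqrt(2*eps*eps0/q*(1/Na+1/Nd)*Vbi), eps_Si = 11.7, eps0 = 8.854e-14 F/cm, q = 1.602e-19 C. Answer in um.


Step 1: 1/Na + 1/Nd = 1/1.60e+17 + 1/1.37e+14 = 7.30552e-15
Step 2: 2*eps*eps0/q = 2*11.7*8.854e-14/1.602e-19 = 1.293281e+07
Step 3: W^2 = 1.293281e+07 * 7.30552e-15 * 0.654 = 6.17905e-08
Step 4: W = sqrt(6.17905e-08) = 2.486e-04 cm = 2.486 um

2.486


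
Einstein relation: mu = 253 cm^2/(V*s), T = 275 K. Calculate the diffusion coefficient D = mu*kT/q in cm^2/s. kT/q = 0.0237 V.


Step 1: D = mu * (kT/q)
Step 2: D = 253 * 0.0237
Step 3: D = 6.0 cm^2/s

6.0


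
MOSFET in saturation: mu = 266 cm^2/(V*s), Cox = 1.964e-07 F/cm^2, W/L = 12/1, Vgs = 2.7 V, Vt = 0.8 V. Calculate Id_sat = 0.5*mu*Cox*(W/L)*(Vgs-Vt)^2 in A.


Step 1: Overdrive voltage Vov = Vgs - Vt = 2.7 - 0.8 = 1.9 V
Step 2: W/L = 12/1 = 12
Step 3: Id = 0.5 * 266 * 1.964e-07 * 12 * 1.9^2
Step 4: Id = 1.13e-03 A

1.13e-03


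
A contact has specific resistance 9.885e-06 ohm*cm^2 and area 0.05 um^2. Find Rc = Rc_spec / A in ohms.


Step 1: Convert area to cm^2: 0.05 um^2 = 5.0000e-10 cm^2
Step 2: Rc = Rc_spec / A = 9.885e-06 / 5.0000e-10
Step 3: Rc = 1.98e+04 ohms

1.98e+04


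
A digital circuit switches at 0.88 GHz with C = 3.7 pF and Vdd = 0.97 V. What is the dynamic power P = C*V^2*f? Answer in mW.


Step 1: V^2 = 0.97^2 = 0.9409 V^2
Step 2: P = C*V^2*f = 3.7e-12 F * 0.9409 * 0.88e9 Hz
Step 3: P = 3.0635704e-03 W
Step 4: P = 3.064 mW

3.064


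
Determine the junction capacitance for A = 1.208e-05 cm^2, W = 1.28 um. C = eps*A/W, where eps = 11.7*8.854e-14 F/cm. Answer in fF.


Step 1: eps_Si = 11.7 * 8.854e-14 = 1.035918e-12 F/cm
Step 2: W in cm = 1.28 * 1e-4 = 1.28e-04 cm
Step 3: C = 1.035918e-12 * 1.208e-05 / 1.28e-04 = 9.776476e-14 F
Step 4: C = 97.76 fF

97.76


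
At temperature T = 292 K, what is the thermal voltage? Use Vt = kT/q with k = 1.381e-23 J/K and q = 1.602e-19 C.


Step 1: kT = 1.381e-23 * 292 = 4.03252e-21 J
Step 2: Vt = kT/q = 4.03252e-21 / 1.602e-19
Step 3: Vt = 0.02517 V

0.02517


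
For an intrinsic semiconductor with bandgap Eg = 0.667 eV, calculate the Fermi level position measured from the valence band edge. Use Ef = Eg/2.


Step 1: For an intrinsic semiconductor, the Fermi level sits at midgap.
Step 2: Ef = Eg / 2 = 0.667 / 2 = 0.3335 eV

0.3335


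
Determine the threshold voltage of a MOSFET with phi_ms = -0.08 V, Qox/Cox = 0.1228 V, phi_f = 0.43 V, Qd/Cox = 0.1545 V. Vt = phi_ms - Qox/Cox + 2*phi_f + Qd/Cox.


Step 1: Vt = phi_ms - Qox/Cox + 2*phi_f + Qd/Cox
Step 2: Vt = -0.08 - 0.1228 + 2*0.43 + 0.1545
Step 3: Vt = -0.08 - 0.1228 + 0.86 + 0.1545
Step 4: Vt = 0.8117 V

0.8117


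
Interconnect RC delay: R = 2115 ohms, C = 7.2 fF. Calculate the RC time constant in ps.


Step 1: tau = R * C
Step 2: tau = 2115 * 7.2 fF = 2115 * 7.2e-15 F
Step 3: tau = 1.5228e-11 s = 15.228 ps

15.228


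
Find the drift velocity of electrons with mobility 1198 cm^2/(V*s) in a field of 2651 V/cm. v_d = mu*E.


Step 1: v_d = mu * E
Step 2: v_d = 1198 * 2651 = 3175898
Step 3: v_d = 3.18e+06 cm/s

3.18e+06


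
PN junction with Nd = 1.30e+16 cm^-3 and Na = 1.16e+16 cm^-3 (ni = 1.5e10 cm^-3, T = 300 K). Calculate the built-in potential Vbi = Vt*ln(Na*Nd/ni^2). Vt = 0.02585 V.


Step 1: Compute Na*Nd/ni^2 = 1.16e+16 * 1.30e+16 / (1.5e10)^2 = 6.7022e+11
Step 2: ln(6.7022e+11) = 27.2309
Step 3: Vbi = 0.02585 * 27.2309 = 0.704 V

0.704


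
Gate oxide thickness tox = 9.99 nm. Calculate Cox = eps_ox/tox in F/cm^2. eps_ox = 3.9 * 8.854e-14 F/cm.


Step 1: eps_ox = 3.9 * 8.854e-14 = 3.45306e-13 F/cm
Step 2: tox in cm = 9.99 nm * 1e-7 = 9.9900e-07 cm
Step 3: Cox = 3.45306e-13 / 9.9900e-07 = 3.46e-07 F/cm^2

3.46e-07


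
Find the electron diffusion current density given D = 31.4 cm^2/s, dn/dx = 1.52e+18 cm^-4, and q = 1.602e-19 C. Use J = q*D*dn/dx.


Step 1: J = q * D * (dn/dx)
Step 2: J = 1.602e-19 * 31.4 * 1.52e+18
Step 3: J = 7.65e+00 A/cm^2

7.65e+00


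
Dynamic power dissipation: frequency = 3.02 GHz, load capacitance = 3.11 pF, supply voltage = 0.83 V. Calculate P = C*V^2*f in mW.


Step 1: V^2 = 0.83^2 = 0.6889 V^2
Step 2: P = C*V^2*f = 3.11e-12 F * 0.6889 * 3.02e9 Hz
Step 3: P = 6.47028658e-03 W
Step 4: P = 6.47 mW

6.47


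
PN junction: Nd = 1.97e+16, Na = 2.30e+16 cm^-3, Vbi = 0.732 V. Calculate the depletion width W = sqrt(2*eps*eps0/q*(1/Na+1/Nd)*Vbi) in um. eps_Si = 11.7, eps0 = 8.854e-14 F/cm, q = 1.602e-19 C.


Step 1: 1/Na + 1/Nd = 1/2.30e+16 + 1/1.97e+16 = 9.42397e-17
Step 2: 2*eps*eps0/q = 2*11.7*8.854e-14/1.602e-19 = 1.293281e+07
Step 3: W^2 = 1.293281e+07 * 9.42397e-17 * 0.732 = 8.92150e-10
Step 4: W = sqrt(8.92150e-10) = 2.987e-05 cm = 0.2987 um

0.2987


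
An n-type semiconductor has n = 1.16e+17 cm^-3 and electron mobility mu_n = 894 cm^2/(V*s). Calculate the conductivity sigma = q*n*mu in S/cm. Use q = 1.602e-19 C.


Step 1: sigma = q * n * mu
Step 2: sigma = 1.602e-19 * 1.16e+17 * 894
Step 3: sigma = 1.661e+01 S/cm

1.661e+01


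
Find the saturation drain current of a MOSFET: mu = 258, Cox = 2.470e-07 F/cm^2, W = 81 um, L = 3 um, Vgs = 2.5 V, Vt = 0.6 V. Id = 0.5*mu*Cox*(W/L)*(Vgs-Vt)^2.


Step 1: Overdrive voltage Vov = Vgs - Vt = 2.5 - 0.6 = 1.9 V
Step 2: W/L = 81/3 = 27
Step 3: Id = 0.5 * 258 * 2.470e-07 * 27 * 1.9^2
Step 4: Id = 3.11e-03 A

3.11e-03


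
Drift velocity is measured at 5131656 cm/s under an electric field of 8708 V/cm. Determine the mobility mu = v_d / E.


Step 1: mu = v_d / E
Step 2: mu = 5131656 / 8708
Step 3: mu = 589.3 cm^2/(V*s)

589.3


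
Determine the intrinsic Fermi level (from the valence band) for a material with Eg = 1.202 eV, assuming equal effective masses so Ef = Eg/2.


Step 1: For an intrinsic semiconductor, the Fermi level sits at midgap.
Step 2: Ef = Eg / 2 = 1.202 / 2 = 0.601 eV

0.601


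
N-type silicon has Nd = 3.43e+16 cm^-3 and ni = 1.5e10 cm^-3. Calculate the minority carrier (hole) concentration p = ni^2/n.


Step 1: Since Nd >> ni, n ≈ Nd = 3.43e+16 cm^-3
Step 2: p = ni^2 / n = (1.5e10)^2 / 3.43e+16
Step 3: p = 2.25e20 / 3.43e+16 = 6.56e+03 cm^-3

6.56e+03


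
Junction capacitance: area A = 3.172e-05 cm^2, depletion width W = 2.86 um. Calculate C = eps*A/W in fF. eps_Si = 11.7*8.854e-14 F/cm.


Step 1: eps_Si = 11.7 * 8.854e-14 = 1.035918e-12 F/cm
Step 2: W in cm = 2.86 * 1e-4 = 2.86e-04 cm
Step 3: C = 1.035918e-12 * 3.172e-05 / 2.86e-04 = 1.148927e-13 F
Step 4: C = 114.89 fF

114.89


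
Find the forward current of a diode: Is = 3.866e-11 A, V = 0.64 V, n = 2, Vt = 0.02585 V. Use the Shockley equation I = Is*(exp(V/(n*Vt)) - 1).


Step 1: V/(n*Vt) = 0.64/(2*0.02585) = 12.3791
Step 2: exp(12.3791) = 2.3778e+05
Step 3: I = 3.866e-11 * (2.3778e+05 - 1) = 9.19e-06 A

9.19e-06


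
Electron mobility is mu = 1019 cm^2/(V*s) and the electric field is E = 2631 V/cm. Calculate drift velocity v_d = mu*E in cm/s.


Step 1: v_d = mu * E
Step 2: v_d = 1019 * 2631 = 2680989
Step 3: v_d = 2.68e+06 cm/s

2.68e+06


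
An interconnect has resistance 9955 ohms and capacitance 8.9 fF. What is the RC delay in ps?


Step 1: tau = R * C
Step 2: tau = 9955 * 8.9 fF = 9955 * 8.9e-15 F
Step 3: tau = 8.85995e-11 s = 88.5995 ps

88.5995


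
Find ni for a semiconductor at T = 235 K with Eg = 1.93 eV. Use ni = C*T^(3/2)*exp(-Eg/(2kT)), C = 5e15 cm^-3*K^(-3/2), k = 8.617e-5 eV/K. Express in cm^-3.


Step 1: Compute kT = 8.617e-5 * 235 = 0.02024995 eV
Step 2: Exponent = -Eg/(2kT) = -1.93/(2*0.02024995) = -47.65444
Step 3: T^(3/2) = 235^1.5 = 3602.48
Step 4: ni = 5e15 * 3602.48 * exp(-47.65444) = 3.63e-02 cm^-3

3.63e-02


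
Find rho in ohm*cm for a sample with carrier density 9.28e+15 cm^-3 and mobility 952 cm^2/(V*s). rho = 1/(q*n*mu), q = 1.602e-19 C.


Step 1: sigma = q * n * mu = 1.602e-19 * 9.28e+15 * 952 = 1.41530e+00 S/cm
Step 2: rho = 1 / sigma = 1 / 1.41530e+00 = 0.7066 ohm*cm

0.7066


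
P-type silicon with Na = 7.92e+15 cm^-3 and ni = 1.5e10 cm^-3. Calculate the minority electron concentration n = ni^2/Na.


Step 1: Majority hole concentration p ≈ Na = 7.92e+15 cm^-3
Step 2: n = ni^2 / Na = (1.5e10)^2 / 7.92e+15
Step 3: n = 2.84e+04 cm^-3

2.84e+04


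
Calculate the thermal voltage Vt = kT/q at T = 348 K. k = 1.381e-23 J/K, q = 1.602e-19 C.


Step 1: kT = 1.381e-23 * 348 = 4.80588e-21 J
Step 2: Vt = kT/q = 4.80588e-21 / 1.602e-19
Step 3: Vt = 0.03 V

0.03


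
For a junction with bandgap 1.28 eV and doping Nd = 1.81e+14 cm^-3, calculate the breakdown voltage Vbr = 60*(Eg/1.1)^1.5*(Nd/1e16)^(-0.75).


Step 1: Eg/1.1 = 1.28/1.1 = 1.163636
Step 2: (Eg/1.1)^1.5 = 1.163636^1.5 = 1.255237
Step 3: (Nd/1e16)^(-0.75) = (0.0181)^(-0.75) = 20.264742
Step 4: Vbr = 60 * 1.255237 * 20.264742 = 1526.2 V

1526.2


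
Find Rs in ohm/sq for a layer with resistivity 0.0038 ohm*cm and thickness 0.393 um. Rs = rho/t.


Step 1: Convert thickness to cm: t = 0.393 um = 3.9300e-05 cm
Step 2: Rs = rho / t = 0.0038 / 3.9300e-05
Step 3: Rs = 96.7 ohm/sq

96.7


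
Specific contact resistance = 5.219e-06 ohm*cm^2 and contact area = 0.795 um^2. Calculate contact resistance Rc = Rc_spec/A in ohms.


Step 1: Convert area to cm^2: 0.795 um^2 = 7.9500e-09 cm^2
Step 2: Rc = Rc_spec / A = 5.219e-06 / 7.9500e-09
Step 3: Rc = 6.56e+02 ohms

6.56e+02


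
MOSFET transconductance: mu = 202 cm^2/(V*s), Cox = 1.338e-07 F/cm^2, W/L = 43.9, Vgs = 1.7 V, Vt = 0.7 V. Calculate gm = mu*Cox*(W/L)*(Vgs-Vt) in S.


Step 1: Vov = Vgs - Vt = 1.7 - 0.7 = 1.0 V
Step 2: gm = mu * Cox * (W/L) * Vov
Step 3: gm = 202 * 1.338e-07 * 43.9 * 1.0 = 1.19e-03 S

1.19e-03


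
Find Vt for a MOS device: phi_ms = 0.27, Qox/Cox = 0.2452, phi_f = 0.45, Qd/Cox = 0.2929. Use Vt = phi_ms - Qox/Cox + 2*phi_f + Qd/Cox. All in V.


Step 1: Vt = phi_ms - Qox/Cox + 2*phi_f + Qd/Cox
Step 2: Vt = 0.27 - 0.2452 + 2*0.45 + 0.2929
Step 3: Vt = 0.27 - 0.2452 + 0.9 + 0.2929
Step 4: Vt = 1.2177 V

1.2177


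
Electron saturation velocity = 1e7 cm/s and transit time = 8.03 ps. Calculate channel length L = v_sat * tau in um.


Step 1: tau in seconds = 8.03 ps * 1e-12 = 8.0300e-12 s
Step 2: L = v_sat * tau = 1e7 * 8.0300e-12 = 8.0300e-05 cm
Step 3: L in um = 8.0300e-05 * 1e4 = 0.803 um

0.803


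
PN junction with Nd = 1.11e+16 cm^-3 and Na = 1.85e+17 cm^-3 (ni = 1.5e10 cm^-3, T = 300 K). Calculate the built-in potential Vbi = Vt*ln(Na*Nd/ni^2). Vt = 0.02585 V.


Step 1: Compute Na*Nd/ni^2 = 1.85e+17 * 1.11e+16 / (1.5e10)^2 = 9.1267e+12
Step 2: ln(9.1267e+12) = 29.8422
Step 3: Vbi = 0.02585 * 29.8422 = 0.771 V

0.771


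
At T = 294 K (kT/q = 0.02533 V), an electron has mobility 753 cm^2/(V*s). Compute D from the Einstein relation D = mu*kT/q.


Step 1: D = mu * (kT/q)
Step 2: D = 753 * 0.02533
Step 3: D = 19.07 cm^2/s

19.07


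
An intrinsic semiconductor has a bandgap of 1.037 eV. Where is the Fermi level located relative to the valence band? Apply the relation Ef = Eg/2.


Step 1: For an intrinsic semiconductor, the Fermi level sits at midgap.
Step 2: Ef = Eg / 2 = 1.037 / 2 = 0.5185 eV

0.5185


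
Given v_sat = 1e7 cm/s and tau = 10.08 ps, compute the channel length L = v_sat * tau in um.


Step 1: tau in seconds = 10.08 ps * 1e-12 = 1.0080e-11 s
Step 2: L = v_sat * tau = 1e7 * 1.0080e-11 = 1.0080e-04 cm
Step 3: L in um = 1.0080e-04 * 1e4 = 1.008 um

1.008


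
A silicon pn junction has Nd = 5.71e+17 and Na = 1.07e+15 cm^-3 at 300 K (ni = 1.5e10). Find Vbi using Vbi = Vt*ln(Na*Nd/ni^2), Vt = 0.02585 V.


Step 1: Compute Na*Nd/ni^2 = 1.07e+15 * 5.71e+17 / (1.5e10)^2 = 2.7154e+12
Step 2: ln(2.7154e+12) = 28.6300
Step 3: Vbi = 0.02585 * 28.6300 = 0.74 V

0.74


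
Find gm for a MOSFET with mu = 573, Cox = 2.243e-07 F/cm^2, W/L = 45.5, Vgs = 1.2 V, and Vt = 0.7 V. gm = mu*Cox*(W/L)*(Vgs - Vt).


Step 1: Vov = Vgs - Vt = 1.2 - 0.7 = 0.5 V
Step 2: gm = mu * Cox * (W/L) * Vov
Step 3: gm = 573 * 2.243e-07 * 45.5 * 0.5 = 2.92e-03 S

2.92e-03


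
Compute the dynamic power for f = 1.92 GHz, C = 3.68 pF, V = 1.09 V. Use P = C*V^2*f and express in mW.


Step 1: V^2 = 1.09^2 = 1.1881 V^2
Step 2: P = C*V^2*f = 3.68e-12 F * 1.1881 * 1.92e9 Hz
Step 3: P = 8.39463936e-03 W
Step 4: P = 8.395 mW

8.395


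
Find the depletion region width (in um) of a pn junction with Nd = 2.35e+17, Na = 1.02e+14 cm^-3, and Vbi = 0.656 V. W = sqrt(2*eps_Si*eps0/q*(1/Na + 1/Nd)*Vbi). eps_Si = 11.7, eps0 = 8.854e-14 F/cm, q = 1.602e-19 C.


Step 1: 1/Na + 1/Nd = 1/1.02e+14 + 1/2.35e+17 = 9.80818e-15
Step 2: 2*eps*eps0/q = 2*11.7*8.854e-14/1.602e-19 = 1.293281e+07
Step 3: W^2 = 1.293281e+07 * 9.80818e-15 * 0.656 = 8.32118e-08
Step 4: W = sqrt(8.32118e-08) = 2.885e-04 cm = 2.885 um

2.885


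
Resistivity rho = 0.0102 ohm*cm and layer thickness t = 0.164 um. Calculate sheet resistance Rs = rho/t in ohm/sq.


Step 1: Convert thickness to cm: t = 0.164 um = 1.6400e-05 cm
Step 2: Rs = rho / t = 0.0102 / 1.6400e-05
Step 3: Rs = 622.0 ohm/sq

622.0


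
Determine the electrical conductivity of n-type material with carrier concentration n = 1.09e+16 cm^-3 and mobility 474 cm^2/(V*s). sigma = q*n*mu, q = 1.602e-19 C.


Step 1: sigma = q * n * mu
Step 2: sigma = 1.602e-19 * 1.09e+16 * 474
Step 3: sigma = 8.277e-01 S/cm

8.277e-01


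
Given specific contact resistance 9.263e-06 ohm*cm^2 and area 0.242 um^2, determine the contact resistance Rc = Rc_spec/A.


Step 1: Convert area to cm^2: 0.242 um^2 = 2.4200e-09 cm^2
Step 2: Rc = Rc_spec / A = 9.263e-06 / 2.4200e-09
Step 3: Rc = 3.83e+03 ohms

3.83e+03


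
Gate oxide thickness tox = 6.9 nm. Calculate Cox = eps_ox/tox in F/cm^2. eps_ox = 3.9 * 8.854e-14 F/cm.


Step 1: eps_ox = 3.9 * 8.854e-14 = 3.45306e-13 F/cm
Step 2: tox in cm = 6.9 nm * 1e-7 = 6.9000e-07 cm
Step 3: Cox = 3.45306e-13 / 6.9000e-07 = 5.00e-07 F/cm^2

5.00e-07


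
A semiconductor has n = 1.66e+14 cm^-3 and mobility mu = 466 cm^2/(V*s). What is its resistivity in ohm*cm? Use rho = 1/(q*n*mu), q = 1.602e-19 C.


Step 1: sigma = q * n * mu = 1.602e-19 * 1.66e+14 * 466 = 1.23924e-02 S/cm
Step 2: rho = 1 / sigma = 1 / 1.23924e-02 = 80.69 ohm*cm

80.69


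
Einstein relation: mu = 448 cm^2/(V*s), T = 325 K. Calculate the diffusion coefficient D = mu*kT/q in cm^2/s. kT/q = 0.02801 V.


Step 1: D = mu * (kT/q)
Step 2: D = 448 * 0.02801
Step 3: D = 12.55 cm^2/s

12.55


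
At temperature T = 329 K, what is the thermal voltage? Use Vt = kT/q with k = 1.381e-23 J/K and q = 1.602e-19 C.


Step 1: kT = 1.381e-23 * 329 = 4.54349e-21 J
Step 2: Vt = kT/q = 4.54349e-21 / 1.602e-19
Step 3: Vt = 0.02836 V

0.02836


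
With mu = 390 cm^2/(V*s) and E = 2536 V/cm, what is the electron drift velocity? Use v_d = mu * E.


Step 1: v_d = mu * E
Step 2: v_d = 390 * 2536 = 989040
Step 3: v_d = 9.89e+05 cm/s

9.89e+05


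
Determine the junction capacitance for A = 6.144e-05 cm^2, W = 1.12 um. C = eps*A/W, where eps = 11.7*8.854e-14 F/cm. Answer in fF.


Step 1: eps_Si = 11.7 * 8.854e-14 = 1.035918e-12 F/cm
Step 2: W in cm = 1.12 * 1e-4 = 1.12e-04 cm
Step 3: C = 1.035918e-12 * 6.144e-05 / 1.12e-04 = 5.682750e-13 F
Step 4: C = 568.28 fF

568.28


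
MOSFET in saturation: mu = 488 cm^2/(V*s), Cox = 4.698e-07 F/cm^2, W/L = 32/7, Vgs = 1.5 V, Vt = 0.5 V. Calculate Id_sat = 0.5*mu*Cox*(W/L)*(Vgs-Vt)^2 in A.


Step 1: Overdrive voltage Vov = Vgs - Vt = 1.5 - 0.5 = 1.0 V
Step 2: W/L = 32/7 = 4.57143
Step 3: Id = 0.5 * 488 * 4.698e-07 * 4.57143 * 1.0^2
Step 4: Id = 5.24e-04 A

5.24e-04


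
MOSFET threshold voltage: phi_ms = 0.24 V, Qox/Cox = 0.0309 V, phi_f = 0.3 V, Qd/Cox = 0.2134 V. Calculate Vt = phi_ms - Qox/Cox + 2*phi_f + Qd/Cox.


Step 1: Vt = phi_ms - Qox/Cox + 2*phi_f + Qd/Cox
Step 2: Vt = 0.24 - 0.0309 + 2*0.3 + 0.2134
Step 3: Vt = 0.24 - 0.0309 + 0.6 + 0.2134
Step 4: Vt = 1.0225 V

1.0225


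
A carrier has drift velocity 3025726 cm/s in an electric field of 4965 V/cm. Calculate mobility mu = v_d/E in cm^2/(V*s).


Step 1: mu = v_d / E
Step 2: mu = 3025726 / 4965
Step 3: mu = 609.41 cm^2/(V*s)

609.41


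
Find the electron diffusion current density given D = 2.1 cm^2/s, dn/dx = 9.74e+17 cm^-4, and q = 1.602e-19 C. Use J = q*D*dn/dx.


Step 1: J = q * D * (dn/dx)
Step 2: J = 1.602e-19 * 2.1 * 9.74e+17
Step 3: J = 3.28e-01 A/cm^2

3.28e-01


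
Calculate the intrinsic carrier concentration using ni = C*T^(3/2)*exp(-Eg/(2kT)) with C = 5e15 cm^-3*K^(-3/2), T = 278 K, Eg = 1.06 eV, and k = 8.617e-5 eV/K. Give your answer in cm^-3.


Step 1: Compute kT = 8.617e-5 * 278 = 0.02395526 eV
Step 2: Exponent = -Eg/(2kT) = -1.06/(2*0.02395526) = -22.12458
Step 3: T^(3/2) = 278^1.5 = 4635.19
Step 4: ni = 5e15 * 4635.19 * exp(-22.12458) = 5.71e+09 cm^-3

5.71e+09


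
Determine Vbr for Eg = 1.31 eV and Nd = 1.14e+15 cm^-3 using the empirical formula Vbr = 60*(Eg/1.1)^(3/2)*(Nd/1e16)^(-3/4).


Step 1: Eg/1.1 = 1.31/1.1 = 1.190909
Step 2: (Eg/1.1)^1.5 = 1.190909^1.5 = 1.299624
Step 3: (Nd/1e16)^(-0.75) = (0.114)^(-0.75) = 5.097079
Step 4: Vbr = 60 * 1.299624 * 5.097079 = 397.5 V

397.5


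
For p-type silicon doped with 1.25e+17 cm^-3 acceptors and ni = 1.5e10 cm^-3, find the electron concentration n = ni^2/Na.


Step 1: Majority hole concentration p ≈ Na = 1.25e+17 cm^-3
Step 2: n = ni^2 / Na = (1.5e10)^2 / 1.25e+17
Step 3: n = 1.80e+03 cm^-3

1.80e+03


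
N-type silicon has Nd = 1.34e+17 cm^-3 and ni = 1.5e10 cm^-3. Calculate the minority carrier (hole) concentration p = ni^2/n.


Step 1: Since Nd >> ni, n ≈ Nd = 1.34e+17 cm^-3
Step 2: p = ni^2 / n = (1.5e10)^2 / 1.34e+17
Step 3: p = 2.25e20 / 1.34e+17 = 1.68e+03 cm^-3

1.68e+03


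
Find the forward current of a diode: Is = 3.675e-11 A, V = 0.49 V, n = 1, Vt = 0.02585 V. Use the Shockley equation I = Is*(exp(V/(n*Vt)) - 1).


Step 1: V/(n*Vt) = 0.49/(1*0.02585) = 18.9555
Step 2: exp(18.9555) = 1.7071e+08
Step 3: I = 3.675e-11 * (1.7071e+08 - 1) = 6.27e-03 A

6.27e-03


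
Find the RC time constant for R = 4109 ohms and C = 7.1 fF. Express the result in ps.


Step 1: tau = R * C
Step 2: tau = 4109 * 7.1 fF = 4109 * 7.1e-15 F
Step 3: tau = 2.91739e-11 s = 29.1739 ps

29.1739


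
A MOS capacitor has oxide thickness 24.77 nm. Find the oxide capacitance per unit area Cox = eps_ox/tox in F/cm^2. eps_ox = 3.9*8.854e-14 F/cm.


Step 1: eps_ox = 3.9 * 8.854e-14 = 3.45306e-13 F/cm
Step 2: tox in cm = 24.77 nm * 1e-7 = 2.4770e-06 cm
Step 3: Cox = 3.45306e-13 / 2.4770e-06 = 1.39e-07 F/cm^2

1.39e-07


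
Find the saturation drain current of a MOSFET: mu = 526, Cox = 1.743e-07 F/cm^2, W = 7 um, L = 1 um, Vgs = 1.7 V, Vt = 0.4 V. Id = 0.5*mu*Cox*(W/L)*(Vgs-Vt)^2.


Step 1: Overdrive voltage Vov = Vgs - Vt = 1.7 - 0.4 = 1.3 V
Step 2: W/L = 7/1 = 7
Step 3: Id = 0.5 * 526 * 1.743e-07 * 7 * 1.3^2
Step 4: Id = 5.42e-04 A

5.42e-04


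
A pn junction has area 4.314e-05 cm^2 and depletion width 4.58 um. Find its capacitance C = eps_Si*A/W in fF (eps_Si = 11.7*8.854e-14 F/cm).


Step 1: eps_Si = 11.7 * 8.854e-14 = 1.035918e-12 F/cm
Step 2: W in cm = 4.58 * 1e-4 = 4.58e-04 cm
Step 3: C = 1.035918e-12 * 4.314e-05 / 4.58e-04 = 9.757533e-14 F
Step 4: C = 97.58 fF

97.58


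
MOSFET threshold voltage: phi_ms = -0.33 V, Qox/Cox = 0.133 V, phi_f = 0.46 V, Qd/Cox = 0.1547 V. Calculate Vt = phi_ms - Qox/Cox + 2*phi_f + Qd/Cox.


Step 1: Vt = phi_ms - Qox/Cox + 2*phi_f + Qd/Cox
Step 2: Vt = -0.33 - 0.133 + 2*0.46 + 0.1547
Step 3: Vt = -0.33 - 0.133 + 0.92 + 0.1547
Step 4: Vt = 0.6117 V

0.6117


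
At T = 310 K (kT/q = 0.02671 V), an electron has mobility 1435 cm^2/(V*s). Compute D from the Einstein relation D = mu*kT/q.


Step 1: D = mu * (kT/q)
Step 2: D = 1435 * 0.02671
Step 3: D = 38.33 cm^2/s

38.33


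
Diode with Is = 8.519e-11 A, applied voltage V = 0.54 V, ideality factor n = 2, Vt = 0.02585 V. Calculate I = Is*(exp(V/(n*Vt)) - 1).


Step 1: V/(n*Vt) = 0.54/(2*0.02585) = 10.4449
Step 2: exp(10.4449) = 3.4369e+04
Step 3: I = 8.519e-11 * (3.4369e+04 - 1) = 2.93e-06 A

2.93e-06


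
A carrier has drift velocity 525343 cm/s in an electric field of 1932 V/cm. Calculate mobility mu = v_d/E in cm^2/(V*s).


Step 1: mu = v_d / E
Step 2: mu = 525343 / 1932
Step 3: mu = 271.92 cm^2/(V*s)

271.92


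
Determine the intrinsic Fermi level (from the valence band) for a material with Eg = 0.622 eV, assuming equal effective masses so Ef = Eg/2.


Step 1: For an intrinsic semiconductor, the Fermi level sits at midgap.
Step 2: Ef = Eg / 2 = 0.622 / 2 = 0.311 eV

0.311


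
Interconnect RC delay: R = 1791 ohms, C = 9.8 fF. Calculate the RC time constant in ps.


Step 1: tau = R * C
Step 2: tau = 1791 * 9.8 fF = 1791 * 9.8e-15 F
Step 3: tau = 1.75518e-11 s = 17.5518 ps

17.5518


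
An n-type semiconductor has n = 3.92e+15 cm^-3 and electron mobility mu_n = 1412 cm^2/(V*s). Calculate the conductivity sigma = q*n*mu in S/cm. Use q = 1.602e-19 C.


Step 1: sigma = q * n * mu
Step 2: sigma = 1.602e-19 * 3.92e+15 * 1412
Step 3: sigma = 8.867e-01 S/cm

8.867e-01


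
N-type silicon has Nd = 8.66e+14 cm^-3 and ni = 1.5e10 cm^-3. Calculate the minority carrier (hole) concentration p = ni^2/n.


Step 1: Since Nd >> ni, n ≈ Nd = 8.66e+14 cm^-3
Step 2: p = ni^2 / n = (1.5e10)^2 / 8.66e+14
Step 3: p = 2.25e20 / 8.66e+14 = 2.60e+05 cm^-3

2.60e+05


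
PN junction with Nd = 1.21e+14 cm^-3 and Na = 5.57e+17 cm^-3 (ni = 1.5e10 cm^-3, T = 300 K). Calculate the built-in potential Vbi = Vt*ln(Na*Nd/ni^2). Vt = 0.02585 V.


Step 1: Compute Na*Nd/ni^2 = 5.57e+17 * 1.21e+14 / (1.5e10)^2 = 2.9954e+11
Step 2: ln(2.9954e+11) = 26.4255
Step 3: Vbi = 0.02585 * 26.4255 = 0.683 V

0.683


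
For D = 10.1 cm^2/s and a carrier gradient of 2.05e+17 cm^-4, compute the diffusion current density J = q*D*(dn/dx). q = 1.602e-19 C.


Step 1: J = q * D * (dn/dx)
Step 2: J = 1.602e-19 * 10.1 * 2.05e+17
Step 3: J = 3.32e-01 A/cm^2

3.32e-01


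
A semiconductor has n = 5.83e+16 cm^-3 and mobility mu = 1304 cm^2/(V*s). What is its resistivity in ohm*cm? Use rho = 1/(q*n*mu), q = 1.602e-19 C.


Step 1: sigma = q * n * mu = 1.602e-19 * 5.83e+16 * 1304 = 1.21789e+01 S/cm
Step 2: rho = 1 / sigma = 1 / 1.21789e+01 = 0.08211 ohm*cm

0.08211


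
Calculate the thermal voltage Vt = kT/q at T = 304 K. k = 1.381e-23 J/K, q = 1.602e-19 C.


Step 1: kT = 1.381e-23 * 304 = 4.19824e-21 J
Step 2: Vt = kT/q = 4.19824e-21 / 1.602e-19
Step 3: Vt = 0.02621 V

0.02621


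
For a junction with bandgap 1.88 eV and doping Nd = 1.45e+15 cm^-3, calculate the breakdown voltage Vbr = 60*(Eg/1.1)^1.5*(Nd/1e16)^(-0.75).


Step 1: Eg/1.1 = 1.88/1.1 = 1.709091
Step 2: (Eg/1.1)^1.5 = 1.709091^1.5 = 2.234332
Step 3: (Nd/1e16)^(-0.75) = (0.145)^(-0.75) = 4.255729
Step 4: Vbr = 60 * 2.234332 * 4.255729 = 570.5 V

570.5


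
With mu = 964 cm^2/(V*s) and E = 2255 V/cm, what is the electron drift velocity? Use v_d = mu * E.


Step 1: v_d = mu * E
Step 2: v_d = 964 * 2255 = 2173820
Step 3: v_d = 2.17e+06 cm/s

2.17e+06


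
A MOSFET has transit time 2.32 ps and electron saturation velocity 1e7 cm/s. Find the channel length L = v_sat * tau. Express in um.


Step 1: tau in seconds = 2.32 ps * 1e-12 = 2.3200e-12 s
Step 2: L = v_sat * tau = 1e7 * 2.3200e-12 = 2.3200e-05 cm
Step 3: L in um = 2.3200e-05 * 1e4 = 0.232 um

0.232


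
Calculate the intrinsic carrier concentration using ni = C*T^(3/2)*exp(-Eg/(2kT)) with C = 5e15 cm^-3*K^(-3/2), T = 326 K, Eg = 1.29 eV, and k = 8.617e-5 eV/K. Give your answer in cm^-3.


Step 1: Compute kT = 8.617e-5 * 326 = 0.02809142 eV
Step 2: Exponent = -Eg/(2kT) = -1.29/(2*0.02809142) = -22.96075
Step 3: T^(3/2) = 326^1.5 = 5886.08
Step 4: ni = 5e15 * 5886.08 * exp(-22.96075) = 3.14e+09 cm^-3

3.14e+09


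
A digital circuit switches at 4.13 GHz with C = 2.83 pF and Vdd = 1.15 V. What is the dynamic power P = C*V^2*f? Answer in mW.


Step 1: V^2 = 1.15^2 = 1.3225 V^2
Step 2: P = C*V^2*f = 2.83e-12 F * 1.3225 * 4.13e9 Hz
Step 3: P = 1.545724775e-02 W
Step 4: P = 15.457 mW

15.457


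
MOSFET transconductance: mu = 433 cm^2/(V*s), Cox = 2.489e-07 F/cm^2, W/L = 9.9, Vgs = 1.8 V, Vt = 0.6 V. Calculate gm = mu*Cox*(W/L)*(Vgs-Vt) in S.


Step 1: Vov = Vgs - Vt = 1.8 - 0.6 = 1.2 V
Step 2: gm = mu * Cox * (W/L) * Vov
Step 3: gm = 433 * 2.489e-07 * 9.9 * 1.2 = 1.28e-03 S

1.28e-03


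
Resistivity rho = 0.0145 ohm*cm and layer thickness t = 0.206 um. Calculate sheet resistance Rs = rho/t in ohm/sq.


Step 1: Convert thickness to cm: t = 0.206 um = 2.0600e-05 cm
Step 2: Rs = rho / t = 0.0145 / 2.0600e-05
Step 3: Rs = 703.9 ohm/sq

703.9


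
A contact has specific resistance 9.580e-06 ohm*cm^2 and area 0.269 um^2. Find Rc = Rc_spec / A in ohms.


Step 1: Convert area to cm^2: 0.269 um^2 = 2.6900e-09 cm^2
Step 2: Rc = Rc_spec / A = 9.580e-06 / 2.6900e-09
Step 3: Rc = 3.56e+03 ohms

3.56e+03


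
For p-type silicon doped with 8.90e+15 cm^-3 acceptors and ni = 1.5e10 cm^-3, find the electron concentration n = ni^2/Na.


Step 1: Majority hole concentration p ≈ Na = 8.90e+15 cm^-3
Step 2: n = ni^2 / Na = (1.5e10)^2 / 8.90e+15
Step 3: n = 2.53e+04 cm^-3

2.53e+04


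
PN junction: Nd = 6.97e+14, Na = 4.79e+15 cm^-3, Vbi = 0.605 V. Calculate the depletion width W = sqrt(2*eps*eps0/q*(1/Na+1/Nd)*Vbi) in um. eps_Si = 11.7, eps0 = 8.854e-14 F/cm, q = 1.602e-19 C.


Step 1: 1/Na + 1/Nd = 1/4.79e+15 + 1/6.97e+14 = 1.64349e-15
Step 2: 2*eps*eps0/q = 2*11.7*8.854e-14/1.602e-19 = 1.293281e+07
Step 3: W^2 = 1.293281e+07 * 1.64349e-15 * 0.605 = 1.28592e-08
Step 4: W = sqrt(1.28592e-08) = 1.134e-04 cm = 1.134 um

1.134


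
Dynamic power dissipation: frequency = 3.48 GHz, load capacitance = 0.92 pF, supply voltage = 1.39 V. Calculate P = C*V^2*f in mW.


Step 1: V^2 = 1.39^2 = 1.9321 V^2
Step 2: P = C*V^2*f = 0.92e-12 F * 1.9321 * 3.48e9 Hz
Step 3: P = 6.18581136e-03 W
Step 4: P = 6.186 mW

6.186


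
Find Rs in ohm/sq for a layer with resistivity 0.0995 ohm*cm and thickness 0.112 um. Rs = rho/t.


Step 1: Convert thickness to cm: t = 0.112 um = 1.1200e-05 cm
Step 2: Rs = rho / t = 0.0995 / 1.1200e-05
Step 3: Rs = 8883.9 ohm/sq

8883.9


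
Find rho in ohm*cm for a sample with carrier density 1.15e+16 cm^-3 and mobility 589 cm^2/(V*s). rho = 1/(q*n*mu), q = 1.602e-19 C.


Step 1: sigma = q * n * mu = 1.602e-19 * 1.15e+16 * 589 = 1.08511e+00 S/cm
Step 2: rho = 1 / sigma = 1 / 1.08511e+00 = 0.9216 ohm*cm

0.9216


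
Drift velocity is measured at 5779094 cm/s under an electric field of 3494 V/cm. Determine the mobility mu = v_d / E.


Step 1: mu = v_d / E
Step 2: mu = 5779094 / 3494
Step 3: mu = 1654.01 cm^2/(V*s)

1654.01


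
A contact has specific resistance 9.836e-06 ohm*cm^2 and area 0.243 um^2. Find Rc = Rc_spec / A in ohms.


Step 1: Convert area to cm^2: 0.243 um^2 = 2.4300e-09 cm^2
Step 2: Rc = Rc_spec / A = 9.836e-06 / 2.4300e-09
Step 3: Rc = 4.05e+03 ohms

4.05e+03


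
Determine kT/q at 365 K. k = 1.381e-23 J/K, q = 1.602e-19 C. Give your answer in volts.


Step 1: kT = 1.381e-23 * 365 = 5.04065e-21 J
Step 2: Vt = kT/q = 5.04065e-21 / 1.602e-19
Step 3: Vt = 0.03146 V

0.03146


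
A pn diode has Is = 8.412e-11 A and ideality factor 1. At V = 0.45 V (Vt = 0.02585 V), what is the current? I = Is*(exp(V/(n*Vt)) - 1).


Step 1: V/(n*Vt) = 0.45/(1*0.02585) = 17.4081
Step 2: exp(17.4081) = 3.6328e+07
Step 3: I = 8.412e-11 * (3.6328e+07 - 1) = 3.06e-03 A

3.06e-03


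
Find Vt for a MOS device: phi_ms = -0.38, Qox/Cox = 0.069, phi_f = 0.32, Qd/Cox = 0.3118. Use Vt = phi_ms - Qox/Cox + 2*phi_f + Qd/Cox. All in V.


Step 1: Vt = phi_ms - Qox/Cox + 2*phi_f + Qd/Cox
Step 2: Vt = -0.38 - 0.069 + 2*0.32 + 0.3118
Step 3: Vt = -0.38 - 0.069 + 0.64 + 0.3118
Step 4: Vt = 0.5028 V

0.5028


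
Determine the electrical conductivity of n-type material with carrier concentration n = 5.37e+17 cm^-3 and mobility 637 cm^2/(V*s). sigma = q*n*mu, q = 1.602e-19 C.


Step 1: sigma = q * n * mu
Step 2: sigma = 1.602e-19 * 5.37e+17 * 637
Step 3: sigma = 5.480e+01 S/cm

5.480e+01


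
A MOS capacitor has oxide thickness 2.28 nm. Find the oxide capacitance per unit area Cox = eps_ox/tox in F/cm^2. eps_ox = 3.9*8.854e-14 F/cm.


Step 1: eps_ox = 3.9 * 8.854e-14 = 3.45306e-13 F/cm
Step 2: tox in cm = 2.28 nm * 1e-7 = 2.2800e-07 cm
Step 3: Cox = 3.45306e-13 / 2.2800e-07 = 1.51e-06 F/cm^2

1.51e-06


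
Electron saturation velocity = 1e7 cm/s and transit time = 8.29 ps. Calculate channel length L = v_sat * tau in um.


Step 1: tau in seconds = 8.29 ps * 1e-12 = 8.2900e-12 s
Step 2: L = v_sat * tau = 1e7 * 8.2900e-12 = 8.2900e-05 cm
Step 3: L in um = 8.2900e-05 * 1e4 = 0.829 um

0.829


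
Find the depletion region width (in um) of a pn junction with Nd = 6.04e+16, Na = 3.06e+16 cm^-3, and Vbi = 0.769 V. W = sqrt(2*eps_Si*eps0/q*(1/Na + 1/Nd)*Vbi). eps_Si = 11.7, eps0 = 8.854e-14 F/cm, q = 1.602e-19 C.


Step 1: 1/Na + 1/Nd = 1/3.06e+16 + 1/6.04e+16 = 4.92360e-17
Step 2: 2*eps*eps0/q = 2*11.7*8.854e-14/1.602e-19 = 1.293281e+07
Step 3: W^2 = 1.293281e+07 * 4.92360e-17 * 0.769 = 4.89668e-10
Step 4: W = sqrt(4.89668e-10) = 2.213e-05 cm = 0.2213 um

0.2213


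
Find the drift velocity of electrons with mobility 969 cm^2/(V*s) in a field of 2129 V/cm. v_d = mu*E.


Step 1: v_d = mu * E
Step 2: v_d = 969 * 2129 = 2063001
Step 3: v_d = 2.06e+06 cm/s

2.06e+06


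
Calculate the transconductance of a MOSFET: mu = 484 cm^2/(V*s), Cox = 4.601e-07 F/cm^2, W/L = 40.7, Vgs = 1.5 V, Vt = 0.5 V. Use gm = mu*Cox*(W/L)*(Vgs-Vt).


Step 1: Vov = Vgs - Vt = 1.5 - 0.5 = 1.0 V
Step 2: gm = mu * Cox * (W/L) * Vov
Step 3: gm = 484 * 4.601e-07 * 40.7 * 1.0 = 9.06e-03 S

9.06e-03


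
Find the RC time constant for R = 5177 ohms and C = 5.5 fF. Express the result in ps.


Step 1: tau = R * C
Step 2: tau = 5177 * 5.5 fF = 5177 * 5.5e-15 F
Step 3: tau = 2.84735e-11 s = 28.4735 ps

28.4735


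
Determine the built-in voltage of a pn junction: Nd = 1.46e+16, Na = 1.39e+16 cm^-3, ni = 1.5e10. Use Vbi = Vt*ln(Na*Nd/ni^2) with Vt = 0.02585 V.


Step 1: Compute Na*Nd/ni^2 = 1.39e+16 * 1.46e+16 / (1.5e10)^2 = 9.0196e+11
Step 2: ln(9.0196e+11) = 27.5278
Step 3: Vbi = 0.02585 * 27.5278 = 0.712 V

0.712


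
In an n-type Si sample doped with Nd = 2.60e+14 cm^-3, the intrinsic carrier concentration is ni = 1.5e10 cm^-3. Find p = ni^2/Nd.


Step 1: Since Nd >> ni, n ≈ Nd = 2.60e+14 cm^-3
Step 2: p = ni^2 / n = (1.5e10)^2 / 2.60e+14
Step 3: p = 2.25e20 / 2.60e+14 = 8.65e+05 cm^-3

8.65e+05


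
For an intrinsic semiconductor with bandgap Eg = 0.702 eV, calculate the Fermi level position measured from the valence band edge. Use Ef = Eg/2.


Step 1: For an intrinsic semiconductor, the Fermi level sits at midgap.
Step 2: Ef = Eg / 2 = 0.702 / 2 = 0.351 eV

0.351


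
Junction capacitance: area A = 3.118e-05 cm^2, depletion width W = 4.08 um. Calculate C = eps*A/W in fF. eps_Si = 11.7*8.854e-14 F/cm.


Step 1: eps_Si = 11.7 * 8.854e-14 = 1.035918e-12 F/cm
Step 2: W in cm = 4.08 * 1e-4 = 4.08e-04 cm
Step 3: C = 1.035918e-12 * 3.118e-05 / 4.08e-04 = 7.916648e-14 F
Step 4: C = 79.17 fF

79.17


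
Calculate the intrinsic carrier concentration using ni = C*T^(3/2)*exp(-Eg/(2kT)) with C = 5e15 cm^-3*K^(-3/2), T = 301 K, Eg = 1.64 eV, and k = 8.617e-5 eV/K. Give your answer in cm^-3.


Step 1: Compute kT = 8.617e-5 * 301 = 0.02593717 eV
Step 2: Exponent = -Eg/(2kT) = -1.64/(2*0.02593717) = -31.61486
Step 3: T^(3/2) = 301^1.5 = 5222.15
Step 4: ni = 5e15 * 5222.15 * exp(-31.61486) = 4.86e+05 cm^-3

4.86e+05


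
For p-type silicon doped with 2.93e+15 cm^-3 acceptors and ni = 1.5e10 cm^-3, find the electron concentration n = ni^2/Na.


Step 1: Majority hole concentration p ≈ Na = 2.93e+15 cm^-3
Step 2: n = ni^2 / Na = (1.5e10)^2 / 2.93e+15
Step 3: n = 7.68e+04 cm^-3

7.68e+04


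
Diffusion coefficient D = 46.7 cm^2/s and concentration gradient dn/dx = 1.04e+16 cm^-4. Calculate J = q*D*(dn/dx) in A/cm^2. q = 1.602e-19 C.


Step 1: J = q * D * (dn/dx)
Step 2: J = 1.602e-19 * 46.7 * 1.04e+16
Step 3: J = 7.78e-02 A/cm^2

7.78e-02


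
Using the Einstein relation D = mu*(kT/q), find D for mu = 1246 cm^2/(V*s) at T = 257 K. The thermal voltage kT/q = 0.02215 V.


Step 1: D = mu * (kT/q)
Step 2: D = 1246 * 0.02215
Step 3: D = 27.6 cm^2/s

27.6


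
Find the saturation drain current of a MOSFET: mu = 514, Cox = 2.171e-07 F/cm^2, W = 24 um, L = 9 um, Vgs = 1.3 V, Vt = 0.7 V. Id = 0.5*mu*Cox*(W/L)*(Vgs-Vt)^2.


Step 1: Overdrive voltage Vov = Vgs - Vt = 1.3 - 0.7 = 0.6 V
Step 2: W/L = 24/9 = 2.66667
Step 3: Id = 0.5 * 514 * 2.171e-07 * 2.66667 * 0.6^2
Step 4: Id = 5.36e-05 A

5.36e-05


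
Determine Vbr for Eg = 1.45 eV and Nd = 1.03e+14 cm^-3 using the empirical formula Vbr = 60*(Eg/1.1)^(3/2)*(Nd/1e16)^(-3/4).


Step 1: Eg/1.1 = 1.45/1.1 = 1.318182
Step 2: (Eg/1.1)^1.5 = 1.318182^1.5 = 1.513433
Step 3: (Nd/1e16)^(-0.75) = (0.0103)^(-0.75) = 30.929442
Step 4: Vbr = 60 * 1.513433 * 30.929442 = 2808.6 V

2808.6


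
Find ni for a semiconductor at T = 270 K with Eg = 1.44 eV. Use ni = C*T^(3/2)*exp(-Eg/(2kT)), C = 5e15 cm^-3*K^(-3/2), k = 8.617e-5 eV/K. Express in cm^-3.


Step 1: Compute kT = 8.617e-5 * 270 = 0.0232659 eV
Step 2: Exponent = -Eg/(2kT) = -1.44/(2*0.0232659) = -30.94658
Step 3: T^(3/2) = 270^1.5 = 4436.55
Step 4: ni = 5e15 * 4436.55 * exp(-30.94658) = 8.06e+05 cm^-3

8.06e+05


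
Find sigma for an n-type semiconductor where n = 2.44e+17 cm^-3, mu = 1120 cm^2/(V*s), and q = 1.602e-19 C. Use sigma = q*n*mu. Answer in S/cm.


Step 1: sigma = q * n * mu
Step 2: sigma = 1.602e-19 * 2.44e+17 * 1120
Step 3: sigma = 4.378e+01 S/cm

4.378e+01


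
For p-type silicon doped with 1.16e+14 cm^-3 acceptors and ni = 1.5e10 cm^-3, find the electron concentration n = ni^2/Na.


Step 1: Majority hole concentration p ≈ Na = 1.16e+14 cm^-3
Step 2: n = ni^2 / Na = (1.5e10)^2 / 1.16e+14
Step 3: n = 1.94e+06 cm^-3

1.94e+06


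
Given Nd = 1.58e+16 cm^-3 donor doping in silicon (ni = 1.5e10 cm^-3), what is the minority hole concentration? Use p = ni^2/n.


Step 1: Since Nd >> ni, n ≈ Nd = 1.58e+16 cm^-3
Step 2: p = ni^2 / n = (1.5e10)^2 / 1.58e+16
Step 3: p = 2.25e20 / 1.58e+16 = 1.42e+04 cm^-3

1.42e+04
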